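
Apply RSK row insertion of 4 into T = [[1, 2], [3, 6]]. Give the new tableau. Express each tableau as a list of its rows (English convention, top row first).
[[1, 2, 4], [3, 6]]

4 is larger than every entry of row 1, so it is appended to row 1. The new tableau is [[1, 2, 4], [3, 6]].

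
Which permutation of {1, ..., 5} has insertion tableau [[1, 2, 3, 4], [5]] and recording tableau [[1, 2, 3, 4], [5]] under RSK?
Reverse the RSK construction: for i from n down to 1, find the cell of Q containing i, remove the entry at that cell from P, and reverse-bump it up through P; the value ejected from row 1 is w(i).

Step i=5: Q has 5 at row 2, column 1; remove 5 from row 2 of P and reverse-bump: 5 enters row 1 and ejects 4. So w(5) = 4. P is now [[1, 2, 3, 5]].
Step i=4: Q has 4 at row 1, column 4; remove that cell from P, ejecting 5. So w(4) = 5. P is now [[1, 2, 3]].
Step i=3: Q has 3 at row 1, column 3; remove that cell from P, ejecting 3. So w(3) = 3. P is now [[1, 2]].
Step i=2: Q has 2 at row 1, column 2; remove that cell from P, ejecting 2. So w(2) = 2. P is now [[1]].
Step i=1: Q has 1 at row 1, column 1; remove that cell from P, ejecting 1. So w(1) = 1. P is now [].

So w = 1 2 3 5 4.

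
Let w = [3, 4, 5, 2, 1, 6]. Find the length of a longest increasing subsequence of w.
4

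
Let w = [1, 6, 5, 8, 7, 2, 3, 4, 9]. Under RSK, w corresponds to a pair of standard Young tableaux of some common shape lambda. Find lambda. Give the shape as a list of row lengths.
[5, 2, 2]

Row-insert each entry into an empty tableau.

After inserting 1: P = [[1]].
After inserting 6: P = [[1, 6]].
After inserting 5: P = [[1, 5], [6]].
After inserting 8: P = [[1, 5, 8], [6]].
After inserting 7: P = [[1, 5, 7], [6, 8]].
After inserting 2: P = [[1, 2, 7], [5, 8], [6]].
After inserting 3: P = [[1, 2, 3], [5, 7], [6, 8]].
After inserting 4: P = [[1, 2, 3, 4], [5, 7], [6, 8]].
After inserting 9: P = [[1, 2, 3, 4, 9], [5, 7], [6, 8]].

The final insertion tableau P = [[1, 2, 3, 4, 9], [5, 7], [6, 8]] has shape [5, 2, 2].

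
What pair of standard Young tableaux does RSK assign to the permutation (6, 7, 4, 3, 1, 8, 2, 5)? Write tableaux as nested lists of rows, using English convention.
Insert each entry of the permutation into P by Schensted row insertion, recording in Q the position of each new cell.

Insert 6: appended to row 1. P = [[6]].
Insert 7: appended to row 1. P = [[6, 7]].
Insert 4: 4 bumps 6 from row 1; 6 starts row 2. P = [[4, 7], [6]].
Insert 3: 3 bumps 4 from row 1; 4 bumps 6 from row 2; 6 starts row 3. P = [[3, 7], [4], [6]].
Insert 1: 1 bumps 3 from row 1; 3 bumps 4 from row 2; 4 bumps 6 from row 3; 6 starts row 4. P = [[1, 7], [3], [4], [6]].
Insert 8: appended to row 1. P = [[1, 7, 8], [3], [4], [6]].
Insert 2: 2 bumps 7 from row 1; 7 appends to row 2. P = [[1, 2, 8], [3, 7], [4], [6]].
Insert 5: 5 bumps 8 from row 1; 8 appends to row 2. P = [[1, 2, 5], [3, 7, 8], [4], [6]].

So P = [[1, 2, 5], [3, 7, 8], [4], [6]], Q = [[1, 2, 6], [3, 7, 8], [4], [5]].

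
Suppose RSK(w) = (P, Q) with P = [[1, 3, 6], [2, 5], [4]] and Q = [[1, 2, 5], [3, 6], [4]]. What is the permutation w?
4 5 2 1 6 3

Reverse the RSK construction: for i from n down to 1, find the cell of Q containing i, remove the entry at that cell from P, and reverse-bump it up through P; the value ejected from row 1 is w(i).

Step i=6: Q has 6 at row 2, column 2; remove 5 from row 2 of P and reverse-bump: 5 enters row 1 and ejects 3. So w(6) = 3. P is now [[1, 5, 6], [2], [4]].
Step i=5: Q has 5 at row 1, column 3; remove that cell from P, ejecting 6. So w(5) = 6. P is now [[1, 5], [2], [4]].
Step i=4: Q has 4 at row 3, column 1; remove 4 from row 3 of P and reverse-bump: 4 enters row 2 and ejects 2; 2 enters row 1 and ejects 1. So w(4) = 1. P is now [[2, 5], [4]].
Step i=3: Q has 3 at row 2, column 1; remove 4 from row 2 of P and reverse-bump: 4 enters row 1 and ejects 2. So w(3) = 2. P is now [[4, 5]].
Step i=2: Q has 2 at row 1, column 2; remove that cell from P, ejecting 5. So w(2) = 5. P is now [[4]].
Step i=1: Q has 1 at row 1, column 1; remove that cell from P, ejecting 4. So w(1) = 4. P is now [].

So w = 4 5 2 1 6 3.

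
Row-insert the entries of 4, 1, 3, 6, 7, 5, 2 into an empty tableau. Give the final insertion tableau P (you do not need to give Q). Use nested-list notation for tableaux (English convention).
P = [[1, 2, 5, 7], [3, 6], [4]]

Insert 4: appended to row 1. P = [[4]].
Insert 1: 1 bumps 4 from row 1; 4 starts row 2. P = [[1], [4]].
Insert 3: appended to row 1. P = [[1, 3], [4]].
Insert 6: appended to row 1. P = [[1, 3, 6], [4]].
Insert 7: appended to row 1. P = [[1, 3, 6, 7], [4]].
Insert 5: 5 bumps 6 from row 1; 6 appends to row 2. P = [[1, 3, 5, 7], [4, 6]].
Insert 2: 2 bumps 3 from row 1; 3 bumps 4 from row 2; 4 starts row 3. P = [[1, 2, 5, 7], [3, 6], [4]].

So P = [[1, 2, 5, 7], [3, 6], [4]].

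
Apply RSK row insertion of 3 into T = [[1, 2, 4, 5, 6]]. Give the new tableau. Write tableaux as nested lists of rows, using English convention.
[[1, 2, 3, 5, 6], [4]]

In row 1, 3 replaces 4 (the leftmost entry greater than 3); 4 is bumped to row 2. 4 starts a new row 2. The new tableau is [[1, 2, 3, 5, 6], [4]].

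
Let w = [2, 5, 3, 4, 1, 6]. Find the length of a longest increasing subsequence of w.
4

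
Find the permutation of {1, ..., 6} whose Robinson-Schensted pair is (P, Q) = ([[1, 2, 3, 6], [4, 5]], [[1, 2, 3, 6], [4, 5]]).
1 4 5 2 3 6

Reverse the RSK construction: for i from n down to 1, find the cell of Q containing i, remove the entry at that cell from P, and reverse-bump it up through P; the value ejected from row 1 is w(i).

Step i=6: Q has 6 at row 1, column 4; remove that cell from P, ejecting 6. So w(6) = 6. P is now [[1, 2, 3], [4, 5]].
Step i=5: Q has 5 at row 2, column 2; remove 5 from row 2 of P and reverse-bump: 5 enters row 1 and ejects 3. So w(5) = 3. P is now [[1, 2, 5], [4]].
Step i=4: Q has 4 at row 2, column 1; remove 4 from row 2 of P and reverse-bump: 4 enters row 1 and ejects 2. So w(4) = 2. P is now [[1, 4, 5]].
Step i=3: Q has 3 at row 1, column 3; remove that cell from P, ejecting 5. So w(3) = 5. P is now [[1, 4]].
Step i=2: Q has 2 at row 1, column 2; remove that cell from P, ejecting 4. So w(2) = 4. P is now [[1]].
Step i=1: Q has 1 at row 1, column 1; remove that cell from P, ejecting 1. So w(1) = 1. P is now [].

So w = 1 4 5 2 3 6.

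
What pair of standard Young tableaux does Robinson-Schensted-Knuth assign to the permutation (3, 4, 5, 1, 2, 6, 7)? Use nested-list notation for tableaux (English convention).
P = [[1, 2, 5, 6, 7], [3, 4]], Q = [[1, 2, 3, 6, 7], [4, 5]]

Insert each entry of the permutation into P by Schensted row insertion, recording in Q the position of each new cell.

Insert 3: appended to row 1. P = [[3]], Q = [[1]].
Insert 4: appended to row 1. P = [[3, 4]], Q = [[1, 2]].
Insert 5: appended to row 1. P = [[3, 4, 5]], Q = [[1, 2, 3]].
Insert 1: 1 bumps 3 from row 1; 3 starts row 2. P = [[1, 4, 5], [3]], Q = [[1, 2, 3], [4]].
Insert 2: 2 bumps 4 from row 1; 4 appends to row 2. P = [[1, 2, 5], [3, 4]], Q = [[1, 2, 3], [4, 5]].
Insert 6: appended to row 1. P = [[1, 2, 5, 6], [3, 4]], Q = [[1, 2, 3, 6], [4, 5]].
Insert 7: appended to row 1. P = [[1, 2, 5, 6, 7], [3, 4]], Q = [[1, 2, 3, 6, 7], [4, 5]].

So P = [[1, 2, 5, 6, 7], [3, 4]], Q = [[1, 2, 3, 6, 7], [4, 5]].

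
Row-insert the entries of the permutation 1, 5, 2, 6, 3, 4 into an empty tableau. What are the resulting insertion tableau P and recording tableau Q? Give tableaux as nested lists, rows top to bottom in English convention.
P = [[1, 2, 3, 4], [5, 6]], Q = [[1, 2, 4, 6], [3, 5]]

Insert each entry of the permutation into P by Schensted row insertion, recording in Q the position of each new cell.

Insert 1: appended to row 1. P = [[1]].
Insert 5: appended to row 1. P = [[1, 5]].
Insert 2: 2 bumps 5 from row 1; 5 starts row 2. P = [[1, 2], [5]].
Insert 6: appended to row 1. P = [[1, 2, 6], [5]].
Insert 3: 3 bumps 6 from row 1; 6 appends to row 2. P = [[1, 2, 3], [5, 6]].
Insert 4: appended to row 1. P = [[1, 2, 3, 4], [5, 6]].

So P = [[1, 2, 3, 4], [5, 6]], Q = [[1, 2, 4, 6], [3, 5]].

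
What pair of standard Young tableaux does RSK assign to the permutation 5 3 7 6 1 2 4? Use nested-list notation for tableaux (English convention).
P = [[1, 2, 4], [3, 6], [5, 7]], Q = [[1, 3, 7], [2, 4], [5, 6]]

Insert each entry of the permutation into P by Schensted row insertion, recording in Q the position of each new cell.

Insert 5: appended to row 1. P = [[5]], Q = [[1]].
Insert 3: 3 bumps 5 from row 1; 5 starts row 2. P = [[3], [5]], Q = [[1], [2]].
Insert 7: appended to row 1. P = [[3, 7], [5]], Q = [[1, 3], [2]].
Insert 6: 6 bumps 7 from row 1; 7 appends to row 2. P = [[3, 6], [5, 7]], Q = [[1, 3], [2, 4]].
Insert 1: 1 bumps 3 from row 1; 3 bumps 5 from row 2; 5 starts row 3. P = [[1, 6], [3, 7], [5]], Q = [[1, 3], [2, 4], [5]].
Insert 2: 2 bumps 6 from row 1; 6 bumps 7 from row 2; 7 appends to row 3. P = [[1, 2], [3, 6], [5, 7]], Q = [[1, 3], [2, 4], [5, 6]].
Insert 4: appended to row 1. P = [[1, 2, 4], [3, 6], [5, 7]], Q = [[1, 3, 7], [2, 4], [5, 6]].

So P = [[1, 2, 4], [3, 6], [5, 7]], Q = [[1, 3, 7], [2, 4], [5, 6]].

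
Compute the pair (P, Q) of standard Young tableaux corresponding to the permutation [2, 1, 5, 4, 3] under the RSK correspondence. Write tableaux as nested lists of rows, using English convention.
P = [[1, 3], [2, 4], [5]], Q = [[1, 3], [2, 4], [5]]

Insert each entry of the permutation into P by Schensted row insertion, recording in Q the position of each new cell.

Insert 2: appended to row 1. P = [[2]], Q = [[1]].
Insert 1: 1 bumps 2 from row 1; 2 starts row 2. P = [[1], [2]], Q = [[1], [2]].
Insert 5: appended to row 1. P = [[1, 5], [2]], Q = [[1, 3], [2]].
Insert 4: 4 bumps 5 from row 1; 5 appends to row 2. P = [[1, 4], [2, 5]], Q = [[1, 3], [2, 4]].
Insert 3: 3 bumps 4 from row 1; 4 bumps 5 from row 2; 5 starts row 3. P = [[1, 3], [2, 4], [5]], Q = [[1, 3], [2, 4], [5]].

So P = [[1, 3], [2, 4], [5]], Q = [[1, 3], [2, 4], [5]].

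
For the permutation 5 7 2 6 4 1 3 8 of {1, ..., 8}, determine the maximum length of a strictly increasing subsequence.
3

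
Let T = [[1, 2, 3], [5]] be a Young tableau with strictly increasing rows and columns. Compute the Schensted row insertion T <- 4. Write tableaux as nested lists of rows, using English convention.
4 is larger than every entry of row 1, so it is appended to row 1. The new tableau is [[1, 2, 3, 4], [5]].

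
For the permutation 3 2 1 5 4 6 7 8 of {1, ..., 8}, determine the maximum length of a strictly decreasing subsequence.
3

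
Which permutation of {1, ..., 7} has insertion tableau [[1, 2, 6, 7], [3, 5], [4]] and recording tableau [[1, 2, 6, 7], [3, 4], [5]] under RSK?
4 5 1 3 2 6 7

Reverse RSK: for i = n, n-1, ..., 1, locate i in Q, remove the corresponding corner cell from P, and reverse-bump its entry up through P; the value ejected from row 1 is w(i).

So w = 4 5 1 3 2 6 7.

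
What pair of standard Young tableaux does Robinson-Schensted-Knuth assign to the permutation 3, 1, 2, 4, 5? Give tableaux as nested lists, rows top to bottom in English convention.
Insert each entry of the permutation into P by Schensted row insertion, recording in Q the position of each new cell.

Insert 3: appended to row 1. P = [[3]].
Insert 1: 1 bumps 3 from row 1; 3 starts row 2. P = [[1], [3]].
Insert 2: appended to row 1. P = [[1, 2], [3]].
Insert 4: appended to row 1. P = [[1, 2, 4], [3]].
Insert 5: appended to row 1. P = [[1, 2, 4, 5], [3]].

So P = [[1, 2, 4, 5], [3]], Q = [[1, 3, 4, 5], [2]].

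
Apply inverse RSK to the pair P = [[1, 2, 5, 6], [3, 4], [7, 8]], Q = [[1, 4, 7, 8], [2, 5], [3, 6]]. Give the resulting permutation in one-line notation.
7 3 1 8 4 2 5 6

Reverse RSK: for i = n, n-1, ..., 1, locate i in Q, remove the corresponding corner cell from P, and reverse-bump its entry up through P; the value ejected from row 1 is w(i).

So w = 7 3 1 8 4 2 5 6.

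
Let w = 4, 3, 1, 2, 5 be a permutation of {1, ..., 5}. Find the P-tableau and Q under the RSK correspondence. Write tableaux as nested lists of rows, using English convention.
Insert each entry of the permutation into P by Schensted row insertion, recording in Q the position of each new cell.

Insert 4: appended to row 1. P = [[4]], Q = [[1]].
Insert 3: 3 bumps 4 from row 1; 4 starts row 2. P = [[3], [4]], Q = [[1], [2]].
Insert 1: 1 bumps 3 from row 1; 3 bumps 4 from row 2; 4 starts row 3. P = [[1], [3], [4]], Q = [[1], [2], [3]].
Insert 2: appended to row 1. P = [[1, 2], [3], [4]], Q = [[1, 4], [2], [3]].
Insert 5: appended to row 1. P = [[1, 2, 5], [3], [4]], Q = [[1, 4, 5], [2], [3]].

So P = [[1, 2, 5], [3], [4]], Q = [[1, 4, 5], [2], [3]].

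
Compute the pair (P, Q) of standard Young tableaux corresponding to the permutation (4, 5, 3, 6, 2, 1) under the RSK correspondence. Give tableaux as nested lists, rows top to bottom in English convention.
Insert each entry of the permutation into P by Schensted row insertion, recording in Q the position of each new cell.

Insert 4: appended to row 1. P = [[4]], Q = [[1]].
Insert 5: appended to row 1. P = [[4, 5]], Q = [[1, 2]].
Insert 3: 3 bumps 4 from row 1; 4 starts row 2. P = [[3, 5], [4]], Q = [[1, 2], [3]].
Insert 6: appended to row 1. P = [[3, 5, 6], [4]], Q = [[1, 2, 4], [3]].
Insert 2: 2 bumps 3 from row 1; 3 bumps 4 from row 2; 4 starts row 3. P = [[2, 5, 6], [3], [4]], Q = [[1, 2, 4], [3], [5]].
Insert 1: 1 bumps 2 from row 1; 2 bumps 3 from row 2; 3 bumps 4 from row 3; 4 starts row 4. P = [[1, 5, 6], [2], [3], [4]], Q = [[1, 2, 4], [3], [5], [6]].

So P = [[1, 5, 6], [2], [3], [4]], Q = [[1, 2, 4], [3], [5], [6]].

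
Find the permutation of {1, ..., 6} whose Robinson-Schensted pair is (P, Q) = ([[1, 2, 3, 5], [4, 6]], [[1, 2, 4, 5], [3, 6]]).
1 4 2 3 6 5

Reverse the RSK construction: for i from n down to 1, find the cell of Q containing i, remove the entry at that cell from P, and reverse-bump it up through P; the value ejected from row 1 is w(i).

Step i=6: Q has 6 at row 2, column 2; remove 6 from row 2 of P and reverse-bump: 6 enters row 1 and ejects 5. So w(6) = 5. P is now [[1, 2, 3, 6], [4]].
Step i=5: Q has 5 at row 1, column 4; remove that cell from P, ejecting 6. So w(5) = 6. P is now [[1, 2, 3], [4]].
Step i=4: Q has 4 at row 1, column 3; remove that cell from P, ejecting 3. So w(4) = 3. P is now [[1, 2], [4]].
Step i=3: Q has 3 at row 2, column 1; remove 4 from row 2 of P and reverse-bump: 4 enters row 1 and ejects 2. So w(3) = 2. P is now [[1, 4]].
Step i=2: Q has 2 at row 1, column 2; remove that cell from P, ejecting 4. So w(2) = 4. P is now [[1]].
Step i=1: Q has 1 at row 1, column 1; remove that cell from P, ejecting 1. So w(1) = 1. P is now [].

So w = 1 4 2 3 6 5.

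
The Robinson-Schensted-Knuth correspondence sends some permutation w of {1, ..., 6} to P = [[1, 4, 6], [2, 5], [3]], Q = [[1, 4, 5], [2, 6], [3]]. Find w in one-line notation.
Reverse the RSK construction: for i from n down to 1, find the cell of Q containing i, remove the entry at that cell from P, and reverse-bump it up through P; the value ejected from row 1 is w(i).

Step i=6: Q has 6 at row 2, column 2; remove 5 from row 2 of P and reverse-bump: 5 enters row 1 and ejects 4. So w(6) = 4. P is now [[1, 5, 6], [2], [3]].
Step i=5: Q has 5 at row 1, column 3; remove that cell from P, ejecting 6. So w(5) = 6. P is now [[1, 5], [2], [3]].
Step i=4: Q has 4 at row 1, column 2; remove that cell from P, ejecting 5. So w(4) = 5. P is now [[1], [2], [3]].
Step i=3: Q has 3 at row 3, column 1; remove 3 from row 3 of P and reverse-bump: 3 enters row 2 and ejects 2; 2 enters row 1 and ejects 1. So w(3) = 1. P is now [[2], [3]].
Step i=2: Q has 2 at row 2, column 1; remove 3 from row 2 of P and reverse-bump: 3 enters row 1 and ejects 2. So w(2) = 2. P is now [[3]].
Step i=1: Q has 1 at row 1, column 1; remove that cell from P, ejecting 3. So w(1) = 3. P is now [].

So w = 3 2 1 5 6 4.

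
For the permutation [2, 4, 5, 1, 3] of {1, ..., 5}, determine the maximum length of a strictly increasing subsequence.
3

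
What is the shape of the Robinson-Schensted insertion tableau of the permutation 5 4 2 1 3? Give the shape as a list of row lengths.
Row-insert each entry into an empty tableau.

After inserting 5: P = [[5]].
After inserting 4: P = [[4], [5]].
After inserting 2: P = [[2], [4], [5]].
After inserting 1: P = [[1], [2], [4], [5]].
After inserting 3: P = [[1, 3], [2], [4], [5]].

The final insertion tableau P = [[1, 3], [2], [4], [5]] has shape [2, 1, 1, 1].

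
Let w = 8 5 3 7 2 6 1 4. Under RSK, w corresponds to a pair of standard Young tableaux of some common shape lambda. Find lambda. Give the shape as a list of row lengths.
RSK row insertion gives P = [[1, 4], [2, 6], [3, 7], [5], [8]], which has shape [2, 2, 2, 1, 1].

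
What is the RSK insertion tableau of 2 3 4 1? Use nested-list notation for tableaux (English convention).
Insert 2: appended to row 1. P = [[2]].
Insert 3: appended to row 1. P = [[2, 3]].
Insert 4: appended to row 1. P = [[2, 3, 4]].
Insert 1: 1 bumps 2 from row 1; 2 starts row 2. P = [[1, 3, 4], [2]].

So P = [[1, 3, 4], [2]].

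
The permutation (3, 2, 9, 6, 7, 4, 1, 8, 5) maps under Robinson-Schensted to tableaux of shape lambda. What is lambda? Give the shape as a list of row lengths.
Row-insert each entry into an empty tableau.

After inserting 3: P = [[3]].
After inserting 2: P = [[2], [3]].
After inserting 9: P = [[2, 9], [3]].
After inserting 6: P = [[2, 6], [3, 9]].
After inserting 7: P = [[2, 6, 7], [3, 9]].
After inserting 4: P = [[2, 4, 7], [3, 6], [9]].
After inserting 1: P = [[1, 4, 7], [2, 6], [3], [9]].
After inserting 8: P = [[1, 4, 7, 8], [2, 6], [3], [9]].
After inserting 5: P = [[1, 4, 5, 8], [2, 6, 7], [3], [9]].

The final insertion tableau P = [[1, 4, 5, 8], [2, 6, 7], [3], [9]] has shape [4, 3, 1, 1].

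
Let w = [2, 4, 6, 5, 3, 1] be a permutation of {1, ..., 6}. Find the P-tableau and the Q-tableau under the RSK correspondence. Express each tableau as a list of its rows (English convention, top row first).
P = [[1, 3, 5], [2], [4], [6]], Q = [[1, 2, 3], [4], [5], [6]]

Insert each entry of the permutation into P by Schensted row insertion, recording in Q the position of each new cell.

Insert 2: appended to row 1. P = [[2]], Q = [[1]].
Insert 4: appended to row 1. P = [[2, 4]], Q = [[1, 2]].
Insert 6: appended to row 1. P = [[2, 4, 6]], Q = [[1, 2, 3]].
Insert 5: 5 bumps 6 from row 1; 6 starts row 2. P = [[2, 4, 5], [6]], Q = [[1, 2, 3], [4]].
Insert 3: 3 bumps 4 from row 1; 4 bumps 6 from row 2; 6 starts row 3. P = [[2, 3, 5], [4], [6]], Q = [[1, 2, 3], [4], [5]].
Insert 1: 1 bumps 2 from row 1; 2 bumps 4 from row 2; 4 bumps 6 from row 3; 6 starts row 4. P = [[1, 3, 5], [2], [4], [6]], Q = [[1, 2, 3], [4], [5], [6]].

So P = [[1, 3, 5], [2], [4], [6]], Q = [[1, 2, 3], [4], [5], [6]].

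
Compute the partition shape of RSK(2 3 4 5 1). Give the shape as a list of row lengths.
Row-insert each entry into an empty tableau.

After inserting 2: P = [[2]].
After inserting 3: P = [[2, 3]].
After inserting 4: P = [[2, 3, 4]].
After inserting 5: P = [[2, 3, 4, 5]].
After inserting 1: P = [[1, 3, 4, 5], [2]].

The final insertion tableau P = [[1, 3, 4, 5], [2]] has shape [4, 1].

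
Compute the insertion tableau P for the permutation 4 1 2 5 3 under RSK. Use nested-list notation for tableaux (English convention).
P = [[1, 2, 3], [4, 5]]

Insert 4: appended to row 1. P = [[4]].
Insert 1: 1 bumps 4 from row 1; 4 starts row 2. P = [[1], [4]].
Insert 2: appended to row 1. P = [[1, 2], [4]].
Insert 5: appended to row 1. P = [[1, 2, 5], [4]].
Insert 3: 3 bumps 5 from row 1; 5 appends to row 2. P = [[1, 2, 3], [4, 5]].

So P = [[1, 2, 3], [4, 5]].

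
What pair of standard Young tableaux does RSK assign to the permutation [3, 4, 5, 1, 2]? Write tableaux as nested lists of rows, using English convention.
P = [[1, 2, 5], [3, 4]], Q = [[1, 2, 3], [4, 5]]

Insert each entry of the permutation into P by Schensted row insertion, recording in Q the position of each new cell.

After inserting 3: P = [[3]].
After inserting 4: P = [[3, 4]].
After inserting 5: P = [[3, 4, 5]].
After inserting 1: P = [[1, 4, 5], [3]].
After inserting 2: P = [[1, 2, 5], [3, 4]].

So P = [[1, 2, 5], [3, 4]], Q = [[1, 2, 3], [4, 5]].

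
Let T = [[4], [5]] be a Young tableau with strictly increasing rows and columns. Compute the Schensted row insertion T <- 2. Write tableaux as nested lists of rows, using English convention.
[[2], [4], [5]]

In row 1, 2 replaces 4 (the leftmost entry greater than 2); 4 is bumped to row 2. In row 2, 4 replaces 5 (the leftmost entry greater than 4); 5 is bumped to row 3. 5 starts a new row 3. The new tableau is [[2], [4], [5]].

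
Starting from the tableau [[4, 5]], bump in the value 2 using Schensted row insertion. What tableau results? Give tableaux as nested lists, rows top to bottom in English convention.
[[2, 5], [4]]

In row 1, 2 replaces 4 (the leftmost entry greater than 2); 4 is bumped to row 2. 4 starts a new row 2. The new tableau is [[2, 5], [4]].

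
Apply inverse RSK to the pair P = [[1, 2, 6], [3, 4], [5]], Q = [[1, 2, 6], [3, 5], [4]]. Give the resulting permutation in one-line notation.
3 5 4 1 2 6

Reverse the RSK construction: for i from n down to 1, find the cell of Q containing i, remove the entry at that cell from P, and reverse-bump it up through P; the value ejected from row 1 is w(i).

Step i=6: Q has 6 at row 1, column 3; remove that cell from P, ejecting 6. So w(6) = 6. P is now [[1, 2], [3, 4], [5]].
Step i=5: Q has 5 at row 2, column 2; remove 4 from row 2 of P and reverse-bump: 4 enters row 1 and ejects 2. So w(5) = 2. P is now [[1, 4], [3], [5]].
Step i=4: Q has 4 at row 3, column 1; remove 5 from row 3 of P and reverse-bump: 5 enters row 2 and ejects 3; 3 enters row 1 and ejects 1. So w(4) = 1. P is now [[3, 4], [5]].
Step i=3: Q has 3 at row 2, column 1; remove 5 from row 2 of P and reverse-bump: 5 enters row 1 and ejects 4. So w(3) = 4. P is now [[3, 5]].
Step i=2: Q has 2 at row 1, column 2; remove that cell from P, ejecting 5. So w(2) = 5. P is now [[3]].
Step i=1: Q has 1 at row 1, column 1; remove that cell from P, ejecting 3. So w(1) = 3. P is now [].

So w = 3 5 4 1 2 6.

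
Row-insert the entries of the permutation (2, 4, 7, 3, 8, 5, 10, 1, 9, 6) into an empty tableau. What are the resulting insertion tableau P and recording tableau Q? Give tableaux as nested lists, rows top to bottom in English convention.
Insert each entry of the permutation into P by Schensted row insertion, recording in Q the position of each new cell.

Insert 2: appended to row 1. P = [[2]].
Insert 4: appended to row 1. P = [[2, 4]].
Insert 7: appended to row 1. P = [[2, 4, 7]].
Insert 3: 3 bumps 4 from row 1; 4 starts row 2. P = [[2, 3, 7], [4]].
Insert 8: appended to row 1. P = [[2, 3, 7, 8], [4]].
Insert 5: 5 bumps 7 from row 1; 7 appends to row 2. P = [[2, 3, 5, 8], [4, 7]].
Insert 10: appended to row 1. P = [[2, 3, 5, 8, 10], [4, 7]].
Insert 1: 1 bumps 2 from row 1; 2 bumps 4 from row 2; 4 starts row 3. P = [[1, 3, 5, 8, 10], [2, 7], [4]].
Insert 9: 9 bumps 10 from row 1; 10 appends to row 2. P = [[1, 3, 5, 8, 9], [2, 7, 10], [4]].
Insert 6: 6 bumps 8 from row 1; 8 bumps 10 from row 2; 10 appends to row 3. P = [[1, 3, 5, 6, 9], [2, 7, 8], [4, 10]].

So P = [[1, 3, 5, 6, 9], [2, 7, 8], [4, 10]], Q = [[1, 2, 3, 5, 7], [4, 6, 9], [8, 10]].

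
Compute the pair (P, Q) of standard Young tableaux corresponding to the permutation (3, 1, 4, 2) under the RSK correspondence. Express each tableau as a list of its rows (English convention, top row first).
P = [[1, 2], [3, 4]], Q = [[1, 3], [2, 4]]

Insert each entry of the permutation into P by Schensted row insertion, recording in Q the position of each new cell.

Insert 3: appended to row 1. P = [[3]], Q = [[1]].
Insert 1: 1 bumps 3 from row 1; 3 starts row 2. P = [[1], [3]], Q = [[1], [2]].
Insert 4: appended to row 1. P = [[1, 4], [3]], Q = [[1, 3], [2]].
Insert 2: 2 bumps 4 from row 1; 4 appends to row 2. P = [[1, 2], [3, 4]], Q = [[1, 3], [2, 4]].

So P = [[1, 2], [3, 4]], Q = [[1, 3], [2, 4]].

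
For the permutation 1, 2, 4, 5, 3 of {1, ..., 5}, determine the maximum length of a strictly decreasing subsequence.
2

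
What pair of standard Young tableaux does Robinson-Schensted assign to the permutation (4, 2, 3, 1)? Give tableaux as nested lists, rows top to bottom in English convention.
Insert each entry of the permutation into P by Schensted row insertion, recording in Q the position of each new cell.

Insert 4: appended to row 1. P = [[4]].
Insert 2: 2 bumps 4 from row 1; 4 starts row 2. P = [[2], [4]].
Insert 3: appended to row 1. P = [[2, 3], [4]].
Insert 1: 1 bumps 2 from row 1; 2 bumps 4 from row 2; 4 starts row 3. P = [[1, 3], [2], [4]].

So P = [[1, 3], [2], [4]], Q = [[1, 3], [2], [4]].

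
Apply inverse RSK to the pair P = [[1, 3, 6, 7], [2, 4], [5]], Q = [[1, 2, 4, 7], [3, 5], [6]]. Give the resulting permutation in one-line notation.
Reverse the RSK construction: for i from n down to 1, find the cell of Q containing i, remove the entry at that cell from P, and reverse-bump it up through P; the value ejected from row 1 is w(i).

Step i=7: Q has 7 at row 1, column 4; remove that cell from P, ejecting 7. So w(7) = 7. P is now [[1, 3, 6], [2, 4], [5]].
Step i=6: Q has 6 at row 3, column 1; remove 5 from row 3 of P and reverse-bump: 5 enters row 2 and ejects 4; 4 enters row 1 and ejects 3. So w(6) = 3. P is now [[1, 4, 6], [2, 5]].
Step i=5: Q has 5 at row 2, column 2; remove 5 from row 2 of P and reverse-bump: 5 enters row 1 and ejects 4. So w(5) = 4. P is now [[1, 5, 6], [2]].
Step i=4: Q has 4 at row 1, column 3; remove that cell from P, ejecting 6. So w(4) = 6. P is now [[1, 5], [2]].
Step i=3: Q has 3 at row 2, column 1; remove 2 from row 2 of P and reverse-bump: 2 enters row 1 and ejects 1. So w(3) = 1. P is now [[2, 5]].
Step i=2: Q has 2 at row 1, column 2; remove that cell from P, ejecting 5. So w(2) = 5. P is now [[2]].
Step i=1: Q has 1 at row 1, column 1; remove that cell from P, ejecting 2. So w(1) = 2. P is now [].

So w = 2 5 1 6 4 3 7.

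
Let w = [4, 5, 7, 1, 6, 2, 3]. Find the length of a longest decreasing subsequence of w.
3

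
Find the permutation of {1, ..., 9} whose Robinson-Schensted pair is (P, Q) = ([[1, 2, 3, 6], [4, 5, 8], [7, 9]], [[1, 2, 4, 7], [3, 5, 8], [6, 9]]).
1 4 2 7 5 3 9 8 6

Reverse the RSK construction: for i from n down to 1, find the cell of Q containing i, remove the entry at that cell from P, and reverse-bump it up through P; the value ejected from row 1 is w(i).

Step i=9: Q has 9 at row 3, column 2; remove 9 from row 3 of P and reverse-bump: 9 enters row 2 and ejects 8; 8 enters row 1 and ejects 6. So w(9) = 6. P is now [[1, 2, 3, 8], [4, 5, 9], [7]].
Step i=8: Q has 8 at row 2, column 3; remove 9 from row 2 of P and reverse-bump: 9 enters row 1 and ejects 8. So w(8) = 8. P is now [[1, 2, 3, 9], [4, 5], [7]].
Step i=7: Q has 7 at row 1, column 4; remove that cell from P, ejecting 9. So w(7) = 9. P is now [[1, 2, 3], [4, 5], [7]].
Step i=6: Q has 6 at row 3, column 1; remove 7 from row 3 of P and reverse-bump: 7 enters row 2 and ejects 5; 5 enters row 1 and ejects 3. So w(6) = 3. P is now [[1, 2, 5], [4, 7]].
Step i=5: Q has 5 at row 2, column 2; remove 7 from row 2 of P and reverse-bump: 7 enters row 1 and ejects 5. So w(5) = 5. P is now [[1, 2, 7], [4]].
Step i=4: Q has 4 at row 1, column 3; remove that cell from P, ejecting 7. So w(4) = 7. P is now [[1, 2], [4]].
Step i=3: Q has 3 at row 2, column 1; remove 4 from row 2 of P and reverse-bump: 4 enters row 1 and ejects 2. So w(3) = 2. P is now [[1, 4]].
Step i=2: Q has 2 at row 1, column 2; remove that cell from P, ejecting 4. So w(2) = 4. P is now [[1]].
Step i=1: Q has 1 at row 1, column 1; remove that cell from P, ejecting 1. So w(1) = 1. P is now [].

So w = 1 4 2 7 5 3 9 8 6.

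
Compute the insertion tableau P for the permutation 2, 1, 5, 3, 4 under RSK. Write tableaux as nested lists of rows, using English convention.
P = [[1, 3, 4], [2, 5]]

After inserting 2: P = [[2]].
After inserting 1: P = [[1], [2]].
After inserting 5: P = [[1, 5], [2]].
After inserting 3: P = [[1, 3], [2, 5]].
After inserting 4: P = [[1, 3, 4], [2, 5]].

So P = [[1, 3, 4], [2, 5]].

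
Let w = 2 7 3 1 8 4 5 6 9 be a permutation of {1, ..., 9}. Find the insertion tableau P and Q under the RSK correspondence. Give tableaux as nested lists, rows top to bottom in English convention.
Insert each entry of the permutation into P by Schensted row insertion, recording in Q the position of each new cell.

After inserting 2: P = [[2]].
After inserting 7: P = [[2, 7]].
After inserting 3: P = [[2, 3], [7]].
After inserting 1: P = [[1, 3], [2], [7]].
After inserting 8: P = [[1, 3, 8], [2], [7]].
After inserting 4: P = [[1, 3, 4], [2, 8], [7]].
After inserting 5: P = [[1, 3, 4, 5], [2, 8], [7]].
After inserting 6: P = [[1, 3, 4, 5, 6], [2, 8], [7]].
After inserting 9: P = [[1, 3, 4, 5, 6, 9], [2, 8], [7]].

So P = [[1, 3, 4, 5, 6, 9], [2, 8], [7]], Q = [[1, 2, 5, 7, 8, 9], [3, 6], [4]].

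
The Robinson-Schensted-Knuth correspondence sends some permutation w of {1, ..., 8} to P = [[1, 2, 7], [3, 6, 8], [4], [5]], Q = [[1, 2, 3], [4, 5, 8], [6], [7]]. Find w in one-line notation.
Reverse the RSK construction: for i from n down to 1, find the cell of Q containing i, remove the entry at that cell from P, and reverse-bump it up through P; the value ejected from row 1 is w(i).

Step i=8: Q has 8 at row 2, column 3; remove 8 from row 2 of P and reverse-bump: 8 enters row 1 and ejects 7. So w(8) = 7. P is now [[1, 2, 8], [3, 6], [4], [5]].
Step i=7: Q has 7 at row 4, column 1; remove 5 from row 4 of P and reverse-bump: 5 enters row 3 and ejects 4; 4 enters row 2 and ejects 3; 3 enters row 1 and ejects 2. So w(7) = 2. P is now [[1, 3, 8], [4, 6], [5]].
Step i=6: Q has 6 at row 3, column 1; remove 5 from row 3 of P and reverse-bump: 5 enters row 2 and ejects 4; 4 enters row 1 and ejects 3. So w(6) = 3. P is now [[1, 4, 8], [5, 6]].
Step i=5: Q has 5 at row 2, column 2; remove 6 from row 2 of P and reverse-bump: 6 enters row 1 and ejects 4. So w(5) = 4. P is now [[1, 6, 8], [5]].
Step i=4: Q has 4 at row 2, column 1; remove 5 from row 2 of P and reverse-bump: 5 enters row 1 and ejects 1. So w(4) = 1. P is now [[5, 6, 8]].
Step i=3: Q has 3 at row 1, column 3; remove that cell from P, ejecting 8. So w(3) = 8. P is now [[5, 6]].
Step i=2: Q has 2 at row 1, column 2; remove that cell from P, ejecting 6. So w(2) = 6. P is now [[5]].
Step i=1: Q has 1 at row 1, column 1; remove that cell from P, ejecting 5. So w(1) = 5. P is now [].

So w = 5 6 8 1 4 3 2 7.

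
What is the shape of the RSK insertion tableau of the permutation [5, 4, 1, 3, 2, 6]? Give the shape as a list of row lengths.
[3, 1, 1, 1]

Row-insert each entry into an empty tableau.

After inserting 5: P = [[5]].
After inserting 4: P = [[4], [5]].
After inserting 1: P = [[1], [4], [5]].
After inserting 3: P = [[1, 3], [4], [5]].
After inserting 2: P = [[1, 2], [3], [4], [5]].
After inserting 6: P = [[1, 2, 6], [3], [4], [5]].

The final insertion tableau P = [[1, 2, 6], [3], [4], [5]] has shape [3, 1, 1, 1].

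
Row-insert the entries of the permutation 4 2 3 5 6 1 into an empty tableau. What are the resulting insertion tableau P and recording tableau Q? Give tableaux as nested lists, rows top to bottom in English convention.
Insert each entry of the permutation into P by Schensted row insertion, recording in Q the position of each new cell.

After inserting 4: P = [[4]].
After inserting 2: P = [[2], [4]].
After inserting 3: P = [[2, 3], [4]].
After inserting 5: P = [[2, 3, 5], [4]].
After inserting 6: P = [[2, 3, 5, 6], [4]].
After inserting 1: P = [[1, 3, 5, 6], [2], [4]].

So P = [[1, 3, 5, 6], [2], [4]], Q = [[1, 3, 4, 5], [2], [6]].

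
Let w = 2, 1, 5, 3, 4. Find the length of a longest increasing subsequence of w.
3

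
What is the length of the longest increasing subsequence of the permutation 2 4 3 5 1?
3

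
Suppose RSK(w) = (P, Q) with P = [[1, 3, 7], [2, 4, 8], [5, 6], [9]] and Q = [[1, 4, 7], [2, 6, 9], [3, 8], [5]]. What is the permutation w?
9 5 2 6 1 4 8 3 7

Reverse the RSK construction: for i from n down to 1, find the cell of Q containing i, remove the entry at that cell from P, and reverse-bump it up through P; the value ejected from row 1 is w(i).

Step i=9: Q has 9 at row 2, column 3; remove 8 from row 2 of P and reverse-bump: 8 enters row 1 and ejects 7. So w(9) = 7. P is now [[1, 3, 8], [2, 4], [5, 6], [9]].
Step i=8: Q has 8 at row 3, column 2; remove 6 from row 3 of P and reverse-bump: 6 enters row 2 and ejects 4; 4 enters row 1 and ejects 3. So w(8) = 3. P is now [[1, 4, 8], [2, 6], [5], [9]].
Step i=7: Q has 7 at row 1, column 3; remove that cell from P, ejecting 8. So w(7) = 8. P is now [[1, 4], [2, 6], [5], [9]].
Step i=6: Q has 6 at row 2, column 2; remove 6 from row 2 of P and reverse-bump: 6 enters row 1 and ejects 4. So w(6) = 4. P is now [[1, 6], [2], [5], [9]].
Step i=5: Q has 5 at row 4, column 1; remove 9 from row 4 of P and reverse-bump: 9 enters row 3 and ejects 5; 5 enters row 2 and ejects 2; 2 enters row 1 and ejects 1. So w(5) = 1. P is now [[2, 6], [5], [9]].
Step i=4: Q has 4 at row 1, column 2; remove that cell from P, ejecting 6. So w(4) = 6. P is now [[2], [5], [9]].
Step i=3: Q has 3 at row 3, column 1; remove 9 from row 3 of P and reverse-bump: 9 enters row 2 and ejects 5; 5 enters row 1 and ejects 2. So w(3) = 2. P is now [[5], [9]].
Step i=2: Q has 2 at row 2, column 1; remove 9 from row 2 of P and reverse-bump: 9 enters row 1 and ejects 5. So w(2) = 5. P is now [[9]].
Step i=1: Q has 1 at row 1, column 1; remove that cell from P, ejecting 9. So w(1) = 9. P is now [].

So w = 9 5 2 6 1 4 8 3 7.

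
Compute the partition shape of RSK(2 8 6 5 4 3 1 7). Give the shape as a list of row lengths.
[3, 1, 1, 1, 1, 1]

Row-insert each entry into an empty tableau.

After inserting 2: P = [[2]].
After inserting 8: P = [[2, 8]].
After inserting 6: P = [[2, 6], [8]].
After inserting 5: P = [[2, 5], [6], [8]].
After inserting 4: P = [[2, 4], [5], [6], [8]].
After inserting 3: P = [[2, 3], [4], [5], [6], [8]].
After inserting 1: P = [[1, 3], [2], [4], [5], [6], [8]].
After inserting 7: P = [[1, 3, 7], [2], [4], [5], [6], [8]].

The final insertion tableau P = [[1, 3, 7], [2], [4], [5], [6], [8]] has shape [3, 1, 1, 1, 1, 1].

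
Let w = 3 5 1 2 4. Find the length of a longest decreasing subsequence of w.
2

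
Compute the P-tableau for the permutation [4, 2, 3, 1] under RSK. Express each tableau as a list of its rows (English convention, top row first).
After inserting 4: P = [[4]].
After inserting 2: P = [[2], [4]].
After inserting 3: P = [[2, 3], [4]].
After inserting 1: P = [[1, 3], [2], [4]].

So P = [[1, 3], [2], [4]].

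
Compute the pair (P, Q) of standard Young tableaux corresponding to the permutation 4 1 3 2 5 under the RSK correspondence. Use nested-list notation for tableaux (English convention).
Insert each entry of the permutation into P by Schensted row insertion, recording in Q the position of each new cell.

Insert 4: appended to row 1. P = [[4]].
Insert 1: 1 bumps 4 from row 1; 4 starts row 2. P = [[1], [4]].
Insert 3: appended to row 1. P = [[1, 3], [4]].
Insert 2: 2 bumps 3 from row 1; 3 bumps 4 from row 2; 4 starts row 3. P = [[1, 2], [3], [4]].
Insert 5: appended to row 1. P = [[1, 2, 5], [3], [4]].

So P = [[1, 2, 5], [3], [4]], Q = [[1, 3, 5], [2], [4]].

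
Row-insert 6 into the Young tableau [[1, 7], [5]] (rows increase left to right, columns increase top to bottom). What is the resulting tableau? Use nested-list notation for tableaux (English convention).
In row 1, 6 replaces 7 (the leftmost entry greater than 6); 7 is bumped to row 2. 7 is appended to row 2. The new tableau is [[1, 6], [5, 7]].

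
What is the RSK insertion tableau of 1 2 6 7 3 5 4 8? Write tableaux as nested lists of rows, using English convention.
P = [[1, 2, 3, 4, 8], [5, 7], [6]]

Insert 1: appended to row 1. P = [[1]].
Insert 2: appended to row 1. P = [[1, 2]].
Insert 6: appended to row 1. P = [[1, 2, 6]].
Insert 7: appended to row 1. P = [[1, 2, 6, 7]].
Insert 3: 3 bumps 6 from row 1; 6 starts row 2. P = [[1, 2, 3, 7], [6]].
Insert 5: 5 bumps 7 from row 1; 7 appends to row 2. P = [[1, 2, 3, 5], [6, 7]].
Insert 4: 4 bumps 5 from row 1; 5 bumps 6 from row 2; 6 starts row 3. P = [[1, 2, 3, 4], [5, 7], [6]].
Insert 8: appended to row 1. P = [[1, 2, 3, 4, 8], [5, 7], [6]].

So P = [[1, 2, 3, 4, 8], [5, 7], [6]].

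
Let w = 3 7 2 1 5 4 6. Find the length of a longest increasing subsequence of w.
3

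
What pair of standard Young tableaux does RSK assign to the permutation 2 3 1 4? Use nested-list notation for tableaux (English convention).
P = [[1, 3, 4], [2]], Q = [[1, 2, 4], [3]]

Insert each entry of the permutation into P by Schensted row insertion, recording in Q the position of each new cell.

Insert 2: appended to row 1. P = [[2]].
Insert 3: appended to row 1. P = [[2, 3]].
Insert 1: 1 bumps 2 from row 1; 2 starts row 2. P = [[1, 3], [2]].
Insert 4: appended to row 1. P = [[1, 3, 4], [2]].

So P = [[1, 3, 4], [2]], Q = [[1, 2, 4], [3]].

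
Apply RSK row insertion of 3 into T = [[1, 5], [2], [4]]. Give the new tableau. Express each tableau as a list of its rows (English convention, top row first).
[[1, 3], [2, 5], [4]]

In row 1, 3 replaces 5 (the leftmost entry greater than 3); 5 is bumped to row 2. 5 is appended to row 2. The new tableau is [[1, 3], [2, 5], [4]].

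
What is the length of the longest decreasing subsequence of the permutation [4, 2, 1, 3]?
3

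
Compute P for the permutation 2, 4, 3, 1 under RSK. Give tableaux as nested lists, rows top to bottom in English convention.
Insert 2: appended to row 1. P = [[2]].
Insert 4: appended to row 1. P = [[2, 4]].
Insert 3: 3 bumps 4 from row 1; 4 starts row 2. P = [[2, 3], [4]].
Insert 1: 1 bumps 2 from row 1; 2 bumps 4 from row 2; 4 starts row 3. P = [[1, 3], [2], [4]].

So P = [[1, 3], [2], [4]].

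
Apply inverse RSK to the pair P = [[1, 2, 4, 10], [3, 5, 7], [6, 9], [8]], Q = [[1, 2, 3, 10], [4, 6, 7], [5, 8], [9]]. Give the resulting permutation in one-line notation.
3 8 9 6 1 2 7 5 4 10

Reverse the RSK construction: for i from n down to 1, find the cell of Q containing i, remove the entry at that cell from P, and reverse-bump it up through P; the value ejected from row 1 is w(i).

Step i=10: Q has 10 at row 1, column 4; remove that cell from P, ejecting 10. So w(10) = 10. P is now [[1, 2, 4], [3, 5, 7], [6, 9], [8]].
Step i=9: Q has 9 at row 4, column 1; remove 8 from row 4 of P and reverse-bump: 8 enters row 3 and ejects 6; 6 enters row 2 and ejects 5; 5 enters row 1 and ejects 4. So w(9) = 4. P is now [[1, 2, 5], [3, 6, 7], [8, 9]].
Step i=8: Q has 8 at row 3, column 2; remove 9 from row 3 of P and reverse-bump: 9 enters row 2 and ejects 7; 7 enters row 1 and ejects 5. So w(8) = 5. P is now [[1, 2, 7], [3, 6, 9], [8]].
Step i=7: Q has 7 at row 2, column 3; remove 9 from row 2 of P and reverse-bump: 9 enters row 1 and ejects 7. So w(7) = 7. P is now [[1, 2, 9], [3, 6], [8]].
Step i=6: Q has 6 at row 2, column 2; remove 6 from row 2 of P and reverse-bump: 6 enters row 1 and ejects 2. So w(6) = 2. P is now [[1, 6, 9], [3], [8]].
Step i=5: Q has 5 at row 3, column 1; remove 8 from row 3 of P and reverse-bump: 8 enters row 2 and ejects 3; 3 enters row 1 and ejects 1. So w(5) = 1. P is now [[3, 6, 9], [8]].
Step i=4: Q has 4 at row 2, column 1; remove 8 from row 2 of P and reverse-bump: 8 enters row 1 and ejects 6. So w(4) = 6. P is now [[3, 8, 9]].
Step i=3: Q has 3 at row 1, column 3; remove that cell from P, ejecting 9. So w(3) = 9. P is now [[3, 8]].
Step i=2: Q has 2 at row 1, column 2; remove that cell from P, ejecting 8. So w(2) = 8. P is now [[3]].
Step i=1: Q has 1 at row 1, column 1; remove that cell from P, ejecting 3. So w(1) = 3. P is now [].

So w = 3 8 9 6 1 2 7 5 4 10.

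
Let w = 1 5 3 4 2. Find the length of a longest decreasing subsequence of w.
3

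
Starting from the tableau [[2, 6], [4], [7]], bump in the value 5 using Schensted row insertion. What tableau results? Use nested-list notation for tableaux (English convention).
[[2, 5], [4, 6], [7]]

In row 1, 5 replaces 6 (the leftmost entry greater than 5); 6 is bumped to row 2. 6 is appended to row 2. The new tableau is [[2, 5], [4, 6], [7]].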